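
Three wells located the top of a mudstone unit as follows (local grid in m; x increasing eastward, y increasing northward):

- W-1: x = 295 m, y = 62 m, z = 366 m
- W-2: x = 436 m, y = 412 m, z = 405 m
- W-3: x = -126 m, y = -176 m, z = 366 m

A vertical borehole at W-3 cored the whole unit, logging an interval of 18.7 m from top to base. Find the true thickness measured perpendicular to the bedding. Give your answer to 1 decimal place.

Let the plane be z = a·x + b·y + c.
W-2−W-1: 141a + 350b = 39;  W-3−W-1: −421a − 238b = 0.
Solving gives a = −0.08157, b = 0.14429.
|∇z| = √(a²+b²) = 0.16575, so dip δ = arctan(0.16575) = 9.41°.
True thickness = vertical thickness × cos δ = 18.7 × cos 9.41° = 18.4 m.

18.4 m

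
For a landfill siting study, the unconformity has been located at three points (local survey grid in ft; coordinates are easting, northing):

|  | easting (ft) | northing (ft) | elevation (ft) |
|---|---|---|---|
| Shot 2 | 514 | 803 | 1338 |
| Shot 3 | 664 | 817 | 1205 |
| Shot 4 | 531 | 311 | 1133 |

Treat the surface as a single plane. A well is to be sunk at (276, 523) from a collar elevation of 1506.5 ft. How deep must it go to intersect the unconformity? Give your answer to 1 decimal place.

Let the plane be z = a·easting + b·northing + c.
Shot 3−Shot 2: 150a + 14b = −133;  Shot 4−Shot 2: 17a − 492b = −205.
Solving gives a = −0.92258, b = 0.38479.
Then c = 1338 − a·514 − b·803 = 1503.22.
At (276, 523): z_contact = −254.63 + 201.24 + 1503.22 = 1449.83 ft.
Depth below ground = 1506.5 − 1449.83 = 56.7 ft.

56.7 ft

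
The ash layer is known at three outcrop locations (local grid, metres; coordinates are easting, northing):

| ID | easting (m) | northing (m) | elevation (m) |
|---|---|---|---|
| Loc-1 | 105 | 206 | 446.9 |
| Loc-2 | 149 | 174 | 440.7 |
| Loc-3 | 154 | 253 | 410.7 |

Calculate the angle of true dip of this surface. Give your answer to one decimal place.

Let the plane be z = a·easting + b·northing + c.
Loc-2−Loc-1: 44a − 32b = −6.2;  Loc-3−Loc-1: 49a + 47b = −36.2.
Solving gives a = −0.39873, b = −0.35451.
Gradient magnitude |∇z| = √(a² + b²) = √(0.15899 + 0.12568) = 0.53354.
True dip = arctan(0.53354) = 28.1°, dipping toward NE (azimuth ≈ 048°).

28.1°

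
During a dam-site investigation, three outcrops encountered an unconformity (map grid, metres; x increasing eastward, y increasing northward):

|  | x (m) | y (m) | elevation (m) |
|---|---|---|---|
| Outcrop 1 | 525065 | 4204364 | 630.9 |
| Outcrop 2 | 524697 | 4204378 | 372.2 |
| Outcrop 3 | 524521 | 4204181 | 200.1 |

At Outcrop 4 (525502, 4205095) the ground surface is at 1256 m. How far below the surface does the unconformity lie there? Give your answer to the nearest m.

Two edge vectors: Outcrop 1→Outcrop 2 = (-368, 14, -258.7), Outcrop 1→Outcrop 3 = (-544, -183, -430.8).
Normal n = (Outcrop 1→Outcrop 2) × (Outcrop 1→Outcrop 3) = (-53373.3, -17801.6, 74960).
So ∂z/∂x = −n_x/n_z = 0.71202375 and ∂z/∂y = −n_y/n_z = 0.23748132.
Intercept c from Outcrop 1: 630.9 − 373858.75 − 998457.93 = −1371685.77.
At (525502, 4205095): z_contact = 374169.9 + 998631.5 − 1371685.77 = 1115.7 m.
Depth below ground = 1256 − 1115.7 = 140 m.

140 m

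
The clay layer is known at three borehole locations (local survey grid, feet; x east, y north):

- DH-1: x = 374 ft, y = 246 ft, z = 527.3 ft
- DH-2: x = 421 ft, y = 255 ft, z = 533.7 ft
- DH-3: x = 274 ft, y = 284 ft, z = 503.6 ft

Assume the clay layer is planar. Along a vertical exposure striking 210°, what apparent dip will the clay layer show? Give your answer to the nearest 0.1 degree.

3.9°

Two edge vectors: DH-1→DH-2 = (47, 9, 6.4), DH-1→DH-3 = (-100, 38, -23.7).
Normal n = (DH-1→DH-2) × (DH-1→DH-3) = (-456.5, 473.9, 2686).
So ∂z/∂x = −n_x/n_z = 0.16996 and ∂z/∂y = −n_y/n_z = −0.17643.
Unit vector along 210° is (sin 210°, cos 210°) = (-0.5000, -0.8660).
Slope in that direction = a·(-0.5000) + b·(-0.8660) = 0.06782.
Apparent dip = arctan|0.06782| = 3.9° (true dip is 13.8°, so apparent ≤ true as expected).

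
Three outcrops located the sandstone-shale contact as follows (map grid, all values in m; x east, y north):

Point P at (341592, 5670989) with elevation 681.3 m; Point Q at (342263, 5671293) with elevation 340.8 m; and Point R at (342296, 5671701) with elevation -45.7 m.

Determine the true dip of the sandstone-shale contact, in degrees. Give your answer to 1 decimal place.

43.4°

Two edge vectors: Point P→Point Q = (671, 304, -340.5), Point P→Point R = (704, 712, -727).
Normal n = (Point P→Point Q) × (Point P→Point R) = (21428, 248105, 263736).
So ∂z/∂x = −n_x/n_z = −0.08125 and ∂z/∂y = −n_y/n_z = −0.94073.
Gradient magnitude |∇z| = √(a² + b²) = √(0.00660 + 0.88498) = 0.94423.
True dip = arctan(0.94423) = 43.4°, dipping toward N (azimuth ≈ 005°).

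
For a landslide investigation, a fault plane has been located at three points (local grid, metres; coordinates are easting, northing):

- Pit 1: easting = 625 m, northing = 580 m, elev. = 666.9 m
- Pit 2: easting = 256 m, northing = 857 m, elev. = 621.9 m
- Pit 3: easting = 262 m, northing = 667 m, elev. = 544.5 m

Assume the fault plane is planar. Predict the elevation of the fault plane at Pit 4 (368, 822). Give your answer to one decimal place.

656.2 m

Two edge vectors: Pit 1→Pit 2 = (-369, 277, -45), Pit 1→Pit 3 = (-363, 87, -122.4).
Normal n = (Pit 1→Pit 2) × (Pit 1→Pit 3) = (-29989.8, -28830.6, 68448).
So ∂z/∂easting = −n_x/n_z = 0.43814 and ∂z/∂northing = −n_y/n_z = 0.42120.
Intercept c from Pit 1: 666.9 − 273.84 − 244.30 = 148.76.
At (368, 822): z = 161.2 + 346.2 + 148.76 = 656.2 m.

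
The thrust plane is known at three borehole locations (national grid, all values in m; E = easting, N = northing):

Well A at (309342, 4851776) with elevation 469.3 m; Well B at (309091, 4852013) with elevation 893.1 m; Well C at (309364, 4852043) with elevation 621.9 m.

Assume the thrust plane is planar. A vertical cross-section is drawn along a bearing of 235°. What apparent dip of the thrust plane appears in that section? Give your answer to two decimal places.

Two edge vectors: Well A→Well B = (-251, 237, 423.8), Well A→Well C = (22, 267, 152.6).
Normal n = (Well A→Well B) × (Well A→Well C) = (-76988.4, 47626.2, -72231).
So ∂z/∂E = −n_x/n_z = −1.06586 and ∂z/∂N = −n_y/n_z = 0.65936.
Unit vector along 235° is (sin 235°, cos 235°) = (-0.8192, -0.5736).
Slope in that direction = a·(-0.8192) + b·(-0.5736) = 0.49491.
Apparent dip = arctan|0.49491| = 26.33° (true dip is 51.4°, so apparent ≤ true as expected).

26.33°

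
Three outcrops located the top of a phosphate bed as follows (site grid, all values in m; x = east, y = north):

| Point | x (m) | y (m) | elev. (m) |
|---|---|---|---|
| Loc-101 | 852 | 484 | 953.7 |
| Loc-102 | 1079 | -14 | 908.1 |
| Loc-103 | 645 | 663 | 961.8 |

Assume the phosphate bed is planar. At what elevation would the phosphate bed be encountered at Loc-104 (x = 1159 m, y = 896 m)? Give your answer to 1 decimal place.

1024.1 m

Let the plane be z = a·x + b·y + c.
Loc-102−Loc-101: 227a − 498b = −45.6;  Loc-103−Loc-101: −207a + 179b = 8.1.
Solving gives a = 0.066107, b = 0.121700.
Then c = 953.7 − a·852 − b·484 = 838.47.
At (1159, 896): z = 76.6 + 109.0 + 838.47 = 1024.1 m.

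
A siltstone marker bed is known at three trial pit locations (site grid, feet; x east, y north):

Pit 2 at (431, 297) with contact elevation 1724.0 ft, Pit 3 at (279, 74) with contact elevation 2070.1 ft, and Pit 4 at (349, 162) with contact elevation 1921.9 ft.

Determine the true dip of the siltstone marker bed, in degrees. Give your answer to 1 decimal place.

Two edge vectors: Pit 2→Pit 3 = (-152, -223, 346.1), Pit 2→Pit 4 = (-82, -135, 197.9).
Normal n = (Pit 2→Pit 3) × (Pit 2→Pit 4) = (2591.8, 1700.6, 2234).
So ∂z/∂x = −n_x/n_z = −1.16016 and ∂z/∂y = −n_y/n_z = −0.76124.
Gradient magnitude |∇z| = √(a² + b²) = √(1.34597 + 0.57948) = 1.38761.
True dip = arctan(1.38761) = 54.2°, dipping toward ENE (azimuth ≈ 057°).

54.2°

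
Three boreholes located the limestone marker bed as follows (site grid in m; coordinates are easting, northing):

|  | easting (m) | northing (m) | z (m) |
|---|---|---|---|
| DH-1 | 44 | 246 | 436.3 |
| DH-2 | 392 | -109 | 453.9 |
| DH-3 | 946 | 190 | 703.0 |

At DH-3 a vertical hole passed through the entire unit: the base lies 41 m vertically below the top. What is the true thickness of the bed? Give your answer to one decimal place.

38.0 m

Two edge vectors: DH-1→DH-2 = (348, -355, 17.6), DH-1→DH-3 = (902, -56, 266.7).
Normal n = (DH-1→DH-2) × (DH-1→DH-3) = (-93692.9, -76936.4, 300722).
So ∂z/∂easting = −n_x/n_z = 0.31156 and ∂z/∂northing = −n_y/n_z = 0.25584.
|∇z| = √(a²+b²) = 0.40314, so dip δ = arctan(0.40314) = 21.96°.
True thickness = vertical thickness × cos δ = 41 × cos 21.96° = 38.0 m.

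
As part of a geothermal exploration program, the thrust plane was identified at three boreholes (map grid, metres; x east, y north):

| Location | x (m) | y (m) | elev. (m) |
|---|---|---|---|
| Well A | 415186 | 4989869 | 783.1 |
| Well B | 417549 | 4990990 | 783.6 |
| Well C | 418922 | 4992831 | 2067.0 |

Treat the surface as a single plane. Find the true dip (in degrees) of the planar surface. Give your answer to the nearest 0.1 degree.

Let the plane be z = a·x + b·y + c.
Well B−Well A: 2363a + 1121b = 0.5;  Well C−Well A: 3736a + 2962b = 1283.9.
Solving gives a = −0.51145, b = 1.07856.
Gradient magnitude |∇z| = √(a² + b²) = √(0.26158 + 1.16329) = 1.19368.
True dip = arctan(1.19368) = 50.0°, dipping toward SSE (azimuth ≈ 155°).

50.0°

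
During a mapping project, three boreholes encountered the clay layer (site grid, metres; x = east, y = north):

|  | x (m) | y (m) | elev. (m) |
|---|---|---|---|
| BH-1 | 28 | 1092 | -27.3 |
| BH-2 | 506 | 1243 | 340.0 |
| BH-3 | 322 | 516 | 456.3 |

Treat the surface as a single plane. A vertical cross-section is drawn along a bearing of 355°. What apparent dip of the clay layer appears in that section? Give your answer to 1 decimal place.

24.8°

Two edge vectors: BH-1→BH-2 = (478, 151, 367.3), BH-1→BH-3 = (294, -576, 483.6).
Normal n = (BH-1→BH-2) × (BH-1→BH-3) = (284588.4, -123174.6, -319722).
So ∂z/∂x = −n_x/n_z = 0.89011 and ∂z/∂y = −n_y/n_z = −0.38526.
Unit vector along 355° is (sin 355°, cos 355°) = (-0.0872, 0.9962).
Slope in that direction = a·(-0.0872) + b·(0.9962) = −0.46137.
Apparent dip = arctan|0.46137| = 24.8° (true dip is 44.1°, so apparent ≤ true as expected).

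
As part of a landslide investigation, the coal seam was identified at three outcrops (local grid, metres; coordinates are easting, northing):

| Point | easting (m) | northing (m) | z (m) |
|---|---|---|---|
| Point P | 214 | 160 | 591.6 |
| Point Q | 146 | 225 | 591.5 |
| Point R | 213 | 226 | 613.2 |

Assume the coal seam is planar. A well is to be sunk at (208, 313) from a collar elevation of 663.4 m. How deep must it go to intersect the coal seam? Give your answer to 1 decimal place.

Two edge vectors: Point P→Point Q = (-68, 65, -0.1), Point P→Point R = (-1, 66, 21.6).
Normal n = (Point P→Point Q) × (Point P→Point R) = (1410.6, 1468.9, -4423).
So ∂z/∂easting = −n_x/n_z = 0.31892 and ∂z/∂northing = −n_y/n_z = 0.33210.
Intercept c from Point P: 591.6 − 68.25 − 53.14 = 470.21.
At (208, 313): z_contact = 66.34 + 103.95 + 470.21 = 640.50 m.
Depth below ground = 663.4 − 640.50 = 22.9 m.

22.9 m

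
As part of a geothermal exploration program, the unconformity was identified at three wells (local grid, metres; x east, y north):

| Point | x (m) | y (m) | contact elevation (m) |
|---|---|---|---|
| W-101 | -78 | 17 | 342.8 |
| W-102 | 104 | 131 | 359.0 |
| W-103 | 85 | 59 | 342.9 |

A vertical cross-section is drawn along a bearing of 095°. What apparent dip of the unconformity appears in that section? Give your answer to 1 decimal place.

Let the plane be z = a·x + b·y + c.
W-102−W-101: 182a + 114b = 16.2;  W-103−W-101: 163a + 42b = 0.1.
Solving gives a = −0.06116, b = 0.23975.
Unit vector along 095° is (sin 95°, cos 95°) = (0.9962, -0.0872).
Slope in that direction = a·(0.9962) + b·(-0.0872) = −0.08183.
Apparent dip = arctan|0.08183| = 4.7° (true dip is 13.9°, so apparent ≤ true as expected).

4.7°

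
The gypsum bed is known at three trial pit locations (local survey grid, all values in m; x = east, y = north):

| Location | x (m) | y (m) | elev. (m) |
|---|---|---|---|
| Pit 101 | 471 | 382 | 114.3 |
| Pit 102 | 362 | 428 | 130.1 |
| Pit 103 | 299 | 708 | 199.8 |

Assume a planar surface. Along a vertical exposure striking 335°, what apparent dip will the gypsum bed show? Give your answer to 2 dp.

Two edge vectors: Pit 101→Pit 102 = (-109, 46, 15.8), Pit 101→Pit 103 = (-172, 326, 85.5).
Normal n = (Pit 101→Pit 102) × (Pit 101→Pit 103) = (-1217.8, 6601.9, -27622).
So ∂z/∂x = −n_x/n_z = −0.04409 and ∂z/∂y = −n_y/n_z = 0.23901.
Unit vector along 335° is (sin 335°, cos 335°) = (-0.4226, 0.9063).
Slope in that direction = a·(-0.4226) + b·(0.9063) = 0.23525.
Apparent dip = arctan|0.23525| = 13.24° (true dip is 13.7°, so apparent ≤ true as expected).

13.24°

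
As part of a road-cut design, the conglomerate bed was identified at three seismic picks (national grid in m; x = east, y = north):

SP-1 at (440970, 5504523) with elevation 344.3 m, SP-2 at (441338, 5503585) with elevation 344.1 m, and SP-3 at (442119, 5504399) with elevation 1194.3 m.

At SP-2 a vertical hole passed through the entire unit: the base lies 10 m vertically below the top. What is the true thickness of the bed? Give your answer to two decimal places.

Let the plane be z = a·x + b·y + c.
SP-2−SP-1: 368a − 938b = −0.2;  SP-3−SP-1: 1149a − 124b = 850.
Solving gives a = 0.77250, b = 0.30329.
|∇z| = √(a²+b²) = 0.82991, so dip δ = arctan(0.82991) = 39.69°.
True thickness = vertical thickness × cos δ = 10 × cos 39.69° = 7.70 m.

7.70 m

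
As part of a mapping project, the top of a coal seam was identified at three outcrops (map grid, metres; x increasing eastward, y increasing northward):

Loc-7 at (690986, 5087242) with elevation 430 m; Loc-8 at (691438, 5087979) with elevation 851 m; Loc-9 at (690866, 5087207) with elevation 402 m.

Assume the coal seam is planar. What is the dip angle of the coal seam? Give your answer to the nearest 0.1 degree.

27.8°

Two edge vectors: Loc-7→Loc-8 = (452, 737, 421), Loc-7→Loc-9 = (-120, -35, -28).
Normal n = (Loc-7→Loc-8) × (Loc-7→Loc-9) = (-5901, -37864, 72620).
So ∂z/∂x = −n_x/n_z = 0.08126 and ∂z/∂y = −n_y/n_z = 0.52140.
Gradient magnitude |∇z| = √(a² + b²) = √(0.00660 + 0.27186) = 0.52769.
True dip = arctan(0.52769) = 27.8°, dipping toward S (azimuth ≈ 189°).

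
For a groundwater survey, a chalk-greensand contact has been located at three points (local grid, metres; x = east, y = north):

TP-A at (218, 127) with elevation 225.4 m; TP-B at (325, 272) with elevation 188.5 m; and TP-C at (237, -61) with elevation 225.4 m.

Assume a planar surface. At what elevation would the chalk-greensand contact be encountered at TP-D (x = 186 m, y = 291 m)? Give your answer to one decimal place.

230.1 m

Let the plane be z = a·x + b·y + c.
TP-B−TP-A: 107a + 145b = −36.9;  TP-C−TP-A: 19a − 188b = 0.
Solving gives a = −0.30332, b = −0.03065.
Then c = 225.4 − a·218 − b·127 = 295.42.
At (186, 291): z = −56.4 − 8.9 + 295.42 = 230.1 m.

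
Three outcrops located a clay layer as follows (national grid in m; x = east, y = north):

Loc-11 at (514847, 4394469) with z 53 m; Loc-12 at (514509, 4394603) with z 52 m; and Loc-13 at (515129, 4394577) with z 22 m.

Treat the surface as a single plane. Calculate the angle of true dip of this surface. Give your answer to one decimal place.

Let the plane be z = a·x + b·y + c.
Loc-12−Loc-11: −338a + 134b = −1;  Loc-13−Loc-11: 282a + 108b = −31.
Solving gives a = −0.05446, b = −0.14483.
Gradient magnitude |∇z| = √(a² + b²) = √(0.00297 + 0.02098) = 0.15473.
True dip = arctan(0.15473) = 8.8°, dipping toward NNE (azimuth ≈ 021°).

8.8°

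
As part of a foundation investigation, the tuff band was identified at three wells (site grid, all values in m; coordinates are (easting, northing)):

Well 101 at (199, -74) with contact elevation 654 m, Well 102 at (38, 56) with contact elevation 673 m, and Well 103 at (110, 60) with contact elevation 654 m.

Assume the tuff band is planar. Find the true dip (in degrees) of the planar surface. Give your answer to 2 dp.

16.99°

Two edge vectors: Well 101→Well 102 = (-161, 130, 19), Well 101→Well 103 = (-89, 134, 0).
Normal n = (Well 101→Well 102) × (Well 101→Well 103) = (-2546, -1691, -10004).
So ∂z/∂E = −n_x/n_z = −0.25450 and ∂z/∂N = −n_y/n_z = −0.16903.
Gradient magnitude |∇z| = √(a² + b²) = √(0.06477 + 0.02857) = 0.30552.
True dip = arctan(0.30552) = 16.99°, dipping toward ENE (azimuth ≈ 056°).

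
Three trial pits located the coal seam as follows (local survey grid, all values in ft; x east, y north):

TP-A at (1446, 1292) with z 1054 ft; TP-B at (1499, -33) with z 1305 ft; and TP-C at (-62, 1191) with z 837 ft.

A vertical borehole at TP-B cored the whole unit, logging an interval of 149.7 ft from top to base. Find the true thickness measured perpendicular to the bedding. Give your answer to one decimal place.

145.5 ft

Two edge vectors: TP-A→TP-B = (53, -1325, 251), TP-A→TP-C = (-1508, -101, -217).
Normal n = (TP-A→TP-B) × (TP-A→TP-C) = (312876, -367007, -2003453).
So ∂z/∂x = −n_x/n_z = 0.15617 and ∂z/∂y = −n_y/n_z = −0.18319.
|∇z| = √(a²+b²) = 0.24072, so dip δ = arctan(0.24072) = 13.53°.
True thickness = vertical thickness × cos δ = 149.7 × cos 13.53° = 145.5 ft.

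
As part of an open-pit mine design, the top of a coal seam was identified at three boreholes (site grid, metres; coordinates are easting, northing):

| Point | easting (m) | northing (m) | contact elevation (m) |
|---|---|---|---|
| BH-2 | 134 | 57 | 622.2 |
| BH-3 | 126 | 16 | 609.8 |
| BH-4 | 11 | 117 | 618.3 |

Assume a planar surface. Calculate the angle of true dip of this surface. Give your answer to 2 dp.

17.54°

Let the plane be z = a·easting + b·northing + c.
BH-3−BH-2: −8a − 41b = −12.4;  BH-4−BH-2: −123a + 60b = −3.9.
Solving gives a = 0.16366, b = 0.27051.
Gradient magnitude |∇z| = √(a² + b²) = √(0.02678 + 0.07317) = 0.31616.
True dip = arctan(0.31616) = 17.54°, dipping toward SSW (azimuth ≈ 211°).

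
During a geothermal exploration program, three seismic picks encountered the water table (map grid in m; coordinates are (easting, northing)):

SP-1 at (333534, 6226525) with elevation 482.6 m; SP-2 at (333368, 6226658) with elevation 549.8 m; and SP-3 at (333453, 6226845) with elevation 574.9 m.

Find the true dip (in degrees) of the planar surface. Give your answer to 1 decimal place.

17.7°

Two edge vectors: SP-1→SP-2 = (-166, 133, 67.2), SP-1→SP-3 = (-81, 320, 92.3).
Normal n = (SP-1→SP-2) × (SP-1→SP-3) = (-9228.1, 9878.6, -42347).
So ∂z/∂E = −n_x/n_z = −0.21792 and ∂z/∂N = −n_y/n_z = 0.23328.
Gradient magnitude |∇z| = √(a² + b²) = √(0.04749 + 0.05442) = 0.31923.
True dip = arctan(0.31923) = 17.7°, dipping toward SE (azimuth ≈ 137°).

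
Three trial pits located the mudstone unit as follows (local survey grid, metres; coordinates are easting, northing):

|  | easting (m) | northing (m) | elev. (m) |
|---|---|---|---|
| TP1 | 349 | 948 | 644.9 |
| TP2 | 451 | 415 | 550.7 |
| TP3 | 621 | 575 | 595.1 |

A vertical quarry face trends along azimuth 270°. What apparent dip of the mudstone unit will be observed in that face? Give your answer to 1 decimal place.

Let the plane be z = a·easting + b·northing + c.
TP2−TP1: 102a − 533b = −94.2;  TP3−TP1: 272a − 373b = −49.8.
Solving gives a = 0.08036, b = 0.19211.
Unit vector along 270° is (sin 270°, cos 270°) = (-1.0000, -0.0000).
Slope in that direction = a·(-1.0000) + b·(-0.0000) = −0.08036.
Apparent dip = arctan|0.08036| = 4.6° (true dip is 11.8°, so apparent ≤ true as expected).

4.6°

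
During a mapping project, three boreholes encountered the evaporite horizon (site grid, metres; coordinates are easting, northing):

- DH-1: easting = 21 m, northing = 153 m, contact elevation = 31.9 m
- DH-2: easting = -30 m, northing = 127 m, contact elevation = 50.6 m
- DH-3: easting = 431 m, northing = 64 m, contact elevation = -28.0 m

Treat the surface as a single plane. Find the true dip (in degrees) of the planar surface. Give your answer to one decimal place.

Two edge vectors: DH-1→DH-2 = (-51, -26, 18.7), DH-1→DH-3 = (410, -89, -59.9).
Normal n = (DH-1→DH-2) × (DH-1→DH-3) = (3221.7, 4612.1, 15199).
So ∂z/∂easting = −n_x/n_z = −0.21197 and ∂z/∂northing = −n_y/n_z = −0.30345.
Gradient magnitude |∇z| = √(a² + b²) = √(0.04493 + 0.09208) = 0.37015.
True dip = arctan(0.37015) = 20.3°, dipping toward NE (azimuth ≈ 035°).

20.3°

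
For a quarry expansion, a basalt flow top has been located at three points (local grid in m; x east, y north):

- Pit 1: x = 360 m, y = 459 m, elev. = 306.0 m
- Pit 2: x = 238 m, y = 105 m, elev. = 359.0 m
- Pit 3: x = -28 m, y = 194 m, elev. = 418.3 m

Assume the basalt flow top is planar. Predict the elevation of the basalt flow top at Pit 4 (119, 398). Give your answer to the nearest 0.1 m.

Two edge vectors: Pit 1→Pit 2 = (-122, -354, 53), Pit 1→Pit 3 = (-388, -265, 112.3).
Normal n = (Pit 1→Pit 2) × (Pit 1→Pit 3) = (-25709.2, -6863.4, -105022).
So ∂z/∂x = −n_x/n_z = −0.24480 and ∂z/∂y = −n_y/n_z = −0.06535.
Intercept c from Pit 1: 306 + 88.13 + 30.00 = 424.12.
At (119, 398): z = −29.1 − 26.0 + 424.12 = 369.0 m.

369.0 m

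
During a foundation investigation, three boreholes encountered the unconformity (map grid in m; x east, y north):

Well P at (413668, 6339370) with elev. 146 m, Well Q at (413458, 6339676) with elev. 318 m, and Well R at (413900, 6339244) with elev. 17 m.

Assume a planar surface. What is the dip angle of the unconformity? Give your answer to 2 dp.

26.22°

Let the plane be z = a·x + b·y + c.
Well Q−Well P: −210a + 306b = 172;  Well R−Well P: 232a − 126b = −129.
Solving gives a = −0.39976, b = 0.28775.
Gradient magnitude |∇z| = √(a² + b²) = √(0.15981 + 0.08280) = 0.49255.
True dip = arctan(0.49255) = 26.22°, dipping toward SE (azimuth ≈ 126°).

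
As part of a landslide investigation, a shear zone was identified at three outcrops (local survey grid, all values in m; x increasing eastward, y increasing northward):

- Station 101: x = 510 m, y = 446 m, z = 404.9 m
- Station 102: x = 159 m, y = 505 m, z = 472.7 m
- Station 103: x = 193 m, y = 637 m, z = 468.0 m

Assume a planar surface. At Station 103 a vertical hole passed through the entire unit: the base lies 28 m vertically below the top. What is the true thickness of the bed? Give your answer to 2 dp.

Let the plane be z = a·x + b·y + c.
Station 102−Station 101: −351a + 59b = 67.8;  Station 103−Station 101: −317a + 191b = 63.1.
Solving gives a = −0.19088, b = 0.01356.
|∇z| = √(a²+b²) = 0.19136, so dip δ = arctan(0.19136) = 10.83°.
True thickness = vertical thickness × cos δ = 28 × cos 10.83° = 27.50 m.

27.50 m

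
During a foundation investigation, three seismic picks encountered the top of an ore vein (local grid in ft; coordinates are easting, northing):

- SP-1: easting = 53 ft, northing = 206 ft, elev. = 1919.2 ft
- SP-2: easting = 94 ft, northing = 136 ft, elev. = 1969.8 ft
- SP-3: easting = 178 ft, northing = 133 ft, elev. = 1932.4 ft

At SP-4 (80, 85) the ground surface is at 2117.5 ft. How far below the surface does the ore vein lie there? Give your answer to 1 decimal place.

Let the plane be z = a·easting + b·northing + c.
SP-2−SP-1: 41a − 70b = 50.6;  SP-3−SP-1: 125a − 73b = 13.2.
Solving gives a = −0.48112, b = −1.00466.
Then c = 1919.2 − a·53 − b·206 = 2151.66.
At (80, 85): z_contact = −38.49 − 85.40 + 2151.66 = 2027.77 ft.
Depth below ground = 2117.5 − 2027.77 = 89.7 ft.

89.7 ft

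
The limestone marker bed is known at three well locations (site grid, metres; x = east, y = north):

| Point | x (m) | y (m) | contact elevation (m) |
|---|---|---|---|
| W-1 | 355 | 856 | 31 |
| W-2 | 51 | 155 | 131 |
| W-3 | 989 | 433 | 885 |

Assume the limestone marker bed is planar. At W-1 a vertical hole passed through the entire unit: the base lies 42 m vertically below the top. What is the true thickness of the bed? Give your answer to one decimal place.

Two edge vectors: W-1→W-2 = (-304, -701, 100), W-1→W-3 = (634, -423, 854).
Normal n = (W-1→W-2) × (W-1→W-3) = (-556354, 323016, 573026).
So ∂z/∂x = −n_x/n_z = 0.97091 and ∂z/∂y = −n_y/n_z = −0.56370.
|∇z| = √(a²+b²) = 1.12268, so dip δ = arctan(1.12268) = 48.31°.
True thickness = vertical thickness × cos δ = 42 × cos 48.31° = 27.9 m.

27.9 m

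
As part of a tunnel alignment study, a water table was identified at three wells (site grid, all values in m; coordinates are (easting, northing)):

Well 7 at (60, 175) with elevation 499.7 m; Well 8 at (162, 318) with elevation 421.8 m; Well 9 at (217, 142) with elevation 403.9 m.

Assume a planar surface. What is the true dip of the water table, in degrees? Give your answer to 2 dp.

Two edge vectors: Well 7→Well 8 = (102, 143, -77.9), Well 7→Well 9 = (157, -33, -95.8).
Normal n = (Well 7→Well 8) × (Well 7→Well 9) = (-16270.1, -2458.7, -25817).
So ∂z/∂E = −n_x/n_z = −0.63021 and ∂z/∂N = −n_y/n_z = −0.09524.
Gradient magnitude |∇z| = √(a² + b²) = √(0.39716 + 0.00907) = 0.63736.
True dip = arctan(0.63736) = 32.51°, dipping toward E (azimuth ≈ 081°).

32.51°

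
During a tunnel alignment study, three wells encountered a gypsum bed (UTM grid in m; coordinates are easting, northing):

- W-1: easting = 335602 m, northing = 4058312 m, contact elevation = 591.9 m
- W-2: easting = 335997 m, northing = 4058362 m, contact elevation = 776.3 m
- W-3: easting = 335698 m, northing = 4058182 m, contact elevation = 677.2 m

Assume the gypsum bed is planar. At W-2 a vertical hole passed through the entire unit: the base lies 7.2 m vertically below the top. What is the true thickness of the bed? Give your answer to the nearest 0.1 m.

6.2 m

Two edge vectors: W-1→W-2 = (395, 50, 184.4), W-1→W-3 = (96, -130, 85.3).
Normal n = (W-1→W-2) × (W-1→W-3) = (28237, -15991.1, -56150).
So ∂z/∂easting = −n_x/n_z = 0.50289 and ∂z/∂northing = −n_y/n_z = −0.28479.
|∇z| = √(a²+b²) = 0.57793, so dip δ = arctan(0.57793) = 30.02°.
True thickness = vertical thickness × cos δ = 7.2 × cos 30.02° = 6.2 m.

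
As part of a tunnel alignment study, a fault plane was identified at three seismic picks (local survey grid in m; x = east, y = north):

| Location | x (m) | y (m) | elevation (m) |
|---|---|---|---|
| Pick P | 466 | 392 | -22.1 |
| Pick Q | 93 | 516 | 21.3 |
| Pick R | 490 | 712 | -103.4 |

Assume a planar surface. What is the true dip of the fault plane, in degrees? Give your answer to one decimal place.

17.2°

Let the plane be z = a·x + b·y + c.
Pick Q−Pick P: −373a + 124b = 43.4;  Pick R−Pick P: 24a + 320b = −81.3.
Solving gives a = −0.19593, b = −0.23937.
Gradient magnitude |∇z| = √(a² + b²) = √(0.03839 + 0.05730) = 0.30933.
True dip = arctan(0.30933) = 17.2°, dipping toward NE (azimuth ≈ 039°).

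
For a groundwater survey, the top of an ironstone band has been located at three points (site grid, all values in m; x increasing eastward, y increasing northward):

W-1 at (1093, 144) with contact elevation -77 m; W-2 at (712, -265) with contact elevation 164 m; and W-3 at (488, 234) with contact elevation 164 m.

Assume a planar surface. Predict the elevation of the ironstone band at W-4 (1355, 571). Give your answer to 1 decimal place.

-270.7 m

Let the plane be z = a·x + b·y + c.
W-2−W-1: −381a − 409b = 241;  W-3−W-1: −605a + 90b = 241.
Solving gives a = −0.426851, b = −0.191613.
Then c = -77 − a·1093 − b·144 = 417.14.
At (1355, 571): z = −578.4 − 109.4 + 417.14 = -270.7 m.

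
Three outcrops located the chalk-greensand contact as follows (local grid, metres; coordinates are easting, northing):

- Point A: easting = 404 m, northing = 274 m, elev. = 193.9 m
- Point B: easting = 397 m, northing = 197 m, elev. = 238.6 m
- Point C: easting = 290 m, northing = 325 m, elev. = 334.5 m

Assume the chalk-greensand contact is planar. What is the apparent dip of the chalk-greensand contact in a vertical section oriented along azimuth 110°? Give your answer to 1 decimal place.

50.1°

Two edge vectors: Point A→Point B = (-7, -77, 44.7), Point A→Point C = (-114, 51, 140.6).
Normal n = (Point A→Point B) × (Point A→Point C) = (-13105.9, -4111.6, -9135).
So ∂z/∂easting = −n_x/n_z = −1.43469 and ∂z/∂northing = −n_y/n_z = −0.45009.
Unit vector along 110° is (sin 110°, cos 110°) = (0.9397, -0.3420).
Slope in that direction = a·(0.9397) + b·(-0.3420) = −1.19423.
Apparent dip = arctan|1.19423| = 50.1° (true dip is 56.4°, so apparent ≤ true as expected).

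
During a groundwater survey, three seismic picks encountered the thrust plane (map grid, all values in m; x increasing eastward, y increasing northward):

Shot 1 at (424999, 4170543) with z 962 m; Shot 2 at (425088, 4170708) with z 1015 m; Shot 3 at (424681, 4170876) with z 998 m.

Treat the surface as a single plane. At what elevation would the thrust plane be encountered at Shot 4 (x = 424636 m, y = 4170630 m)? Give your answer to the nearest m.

Let the plane be z = a·x + b·y + c.
Shot 2−Shot 1: 89a + 165b = 53;  Shot 3−Shot 1: −318a + 333b = 36.
Solving gives a = 0.14260660, b = 0.24429099.
Then c = 962 − a·424999 − b·4170543 = −1078471.72.
At (424636, 4170630): z = 60555.9 + 1018847.3 − 1078471.72 = 931.5 m.

931 m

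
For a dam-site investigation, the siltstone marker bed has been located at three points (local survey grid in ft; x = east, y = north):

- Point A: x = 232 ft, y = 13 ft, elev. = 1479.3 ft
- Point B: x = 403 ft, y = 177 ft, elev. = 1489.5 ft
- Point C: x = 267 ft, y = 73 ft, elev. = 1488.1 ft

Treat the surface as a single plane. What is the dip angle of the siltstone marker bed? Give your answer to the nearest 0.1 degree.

Two edge vectors: Point A→Point B = (171, 164, 10.2), Point A→Point C = (35, 60, 8.8).
Normal n = (Point A→Point B) × (Point A→Point C) = (831.2, -1147.8, 4520).
So ∂z/∂x = −n_x/n_z = −0.18389 and ∂z/∂y = −n_y/n_z = 0.25394.
Gradient magnitude |∇z| = √(a² + b²) = √(0.03382 + 0.06448) = 0.31353.
True dip = arctan(0.31353) = 17.4°, dipping toward SE (azimuth ≈ 144°).

17.4°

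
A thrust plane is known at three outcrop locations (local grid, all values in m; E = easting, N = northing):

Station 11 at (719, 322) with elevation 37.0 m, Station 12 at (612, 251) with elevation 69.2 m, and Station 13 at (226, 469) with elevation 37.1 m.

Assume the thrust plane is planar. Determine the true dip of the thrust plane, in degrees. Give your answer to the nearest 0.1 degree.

18.1°

Two edge vectors: Station 11→Station 12 = (-107, -71, 32.2), Station 11→Station 13 = (-493, 147, 0.1).
Normal n = (Station 11→Station 12) × (Station 11→Station 13) = (-4740.5, -15863.9, -50732).
So ∂z/∂E = −n_x/n_z = −0.09344 and ∂z/∂N = −n_y/n_z = −0.31270.
Gradient magnitude |∇z| = √(a² + b²) = √(0.00873 + 0.09778) = 0.32636.
True dip = arctan(0.32636) = 18.1°, dipping toward NNE (azimuth ≈ 017°).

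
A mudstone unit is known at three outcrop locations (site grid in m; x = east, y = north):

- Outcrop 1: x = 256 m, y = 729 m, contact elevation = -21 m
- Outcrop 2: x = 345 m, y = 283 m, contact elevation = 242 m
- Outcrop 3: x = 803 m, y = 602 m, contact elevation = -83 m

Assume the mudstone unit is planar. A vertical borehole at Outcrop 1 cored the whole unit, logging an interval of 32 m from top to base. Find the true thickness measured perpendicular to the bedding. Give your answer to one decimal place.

Two edge vectors: Outcrop 1→Outcrop 2 = (89, -446, 263), Outcrop 1→Outcrop 3 = (547, -127, -62).
Normal n = (Outcrop 1→Outcrop 2) × (Outcrop 1→Outcrop 3) = (61053, 149379, 232659).
So ∂z/∂x = −n_x/n_z = −0.26241 and ∂z/∂y = −n_y/n_z = −0.64205.
|∇z| = √(a²+b²) = 0.69361, so dip δ = arctan(0.69361) = 34.75°.
True thickness = vertical thickness × cos δ = 32 × cos 34.75° = 26.3 m.

26.3 m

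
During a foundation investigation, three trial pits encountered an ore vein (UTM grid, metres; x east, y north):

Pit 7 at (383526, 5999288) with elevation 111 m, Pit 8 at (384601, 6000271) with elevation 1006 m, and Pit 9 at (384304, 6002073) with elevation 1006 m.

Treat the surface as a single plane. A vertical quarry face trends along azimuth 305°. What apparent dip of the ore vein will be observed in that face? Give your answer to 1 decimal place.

27.7°

Let the plane be z = a·x + b·y + c.
Pit 8−Pit 7: 1075a + 983b = 895;  Pit 9−Pit 7: 778a + 2785b = 895.
Solving gives a = 0.72352, b = 0.11925.
Unit vector along 305° is (sin 305°, cos 305°) = (-0.8192, 0.5736).
Slope in that direction = a·(-0.8192) + b·(0.5736) = −0.52427.
Apparent dip = arctan|0.52427| = 27.7° (true dip is 36.3°, so apparent ≤ true as expected).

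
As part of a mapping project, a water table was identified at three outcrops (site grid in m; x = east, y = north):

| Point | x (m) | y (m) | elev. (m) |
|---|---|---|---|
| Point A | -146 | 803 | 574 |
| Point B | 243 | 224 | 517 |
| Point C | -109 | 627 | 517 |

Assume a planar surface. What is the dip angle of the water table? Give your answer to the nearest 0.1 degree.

33.0°

Two edge vectors: Point A→Point B = (389, -579, -57), Point A→Point C = (37, -176, -57).
Normal n = (Point A→Point B) × (Point A→Point C) = (22971, 20064, -47041).
So ∂z/∂x = −n_x/n_z = 0.48832 and ∂z/∂y = −n_y/n_z = 0.42652.
Gradient magnitude |∇z| = √(a² + b²) = √(0.23846 + 0.18192) = 0.64836.
True dip = arctan(0.64836) = 33.0°, dipping toward SW (azimuth ≈ 229°).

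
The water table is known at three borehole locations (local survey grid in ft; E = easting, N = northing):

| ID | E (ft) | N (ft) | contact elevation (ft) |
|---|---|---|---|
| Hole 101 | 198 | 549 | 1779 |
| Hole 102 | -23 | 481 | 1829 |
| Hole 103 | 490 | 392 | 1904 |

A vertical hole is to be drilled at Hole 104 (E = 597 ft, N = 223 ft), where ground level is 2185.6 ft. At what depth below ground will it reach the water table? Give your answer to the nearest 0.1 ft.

149.5 ft

Let the plane be z = a·E + b·N + c.
Hole 102−Hole 101: −221a − 68b = 50;  Hole 103−Hole 101: 292a − 157b = 125.
Solving gives a = 0.01192, b = −0.77402.
Then c = 1779 − a·198 − b·549 = 2201.58.
At (597, 223): z_contact = 7.11 − 172.61 + 2201.58 = 2036.08 ft.
Depth below ground = 2185.6 − 2036.08 = 149.5 ft.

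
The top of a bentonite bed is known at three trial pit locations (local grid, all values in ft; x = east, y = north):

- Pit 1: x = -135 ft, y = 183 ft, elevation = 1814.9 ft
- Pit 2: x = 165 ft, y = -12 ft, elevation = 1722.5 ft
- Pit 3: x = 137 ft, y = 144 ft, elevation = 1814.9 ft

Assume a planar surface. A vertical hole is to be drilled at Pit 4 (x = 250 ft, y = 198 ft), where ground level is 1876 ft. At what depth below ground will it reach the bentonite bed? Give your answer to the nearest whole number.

Two edge vectors: Pit 1→Pit 2 = (300, -195, -92.4), Pit 1→Pit 3 = (272, -39, 0).
Normal n = (Pit 1→Pit 2) × (Pit 1→Pit 3) = (-3603.6, -25132.8, 41340).
So ∂z/∂x = −n_x/n_z = 0.08717 and ∂z/∂y = −n_y/n_z = 0.60795.
Intercept c from Pit 1: 1814.9 + 11.77 − 111.26 = 1715.41.
At (250, 198): z_contact = 21.8 + 120.4 + 1715.41 = 1857.6 ft.
Depth below ground = 1876 − 1857.6 = 18 ft.

18 ft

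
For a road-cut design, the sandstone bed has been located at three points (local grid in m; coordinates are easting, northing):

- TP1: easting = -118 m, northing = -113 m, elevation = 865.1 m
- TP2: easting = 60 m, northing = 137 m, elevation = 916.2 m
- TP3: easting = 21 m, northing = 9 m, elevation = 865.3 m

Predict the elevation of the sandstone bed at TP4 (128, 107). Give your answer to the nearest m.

Let the plane be z = a·easting + b·northing + c.
TP2−TP1: 178a + 250b = 51.1;  TP3−TP1: 139a + 122b = 0.2.
Solving gives a = −0.47447, b = 0.54222.
Then c = 865.1 − a·-118 − b·-113 = 870.38.
At (128, 107): z = −60.7 + 58.0 + 870.38 = 867.7 m.

868 m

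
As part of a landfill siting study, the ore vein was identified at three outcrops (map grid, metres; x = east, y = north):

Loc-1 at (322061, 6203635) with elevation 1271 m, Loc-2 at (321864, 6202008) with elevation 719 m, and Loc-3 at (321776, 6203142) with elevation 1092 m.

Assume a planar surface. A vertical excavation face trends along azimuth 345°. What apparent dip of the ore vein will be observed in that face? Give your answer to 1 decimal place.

17.1°

Let the plane be z = a·x + b·y + c.
Loc-2−Loc-1: −197a − 1627b = −552;  Loc-3−Loc-1: −285a − 493b = −179.
Solving gives a = 0.05210, b = 0.33297.
Unit vector along 345° is (sin 345°, cos 345°) = (-0.2588, 0.9659).
Slope in that direction = a·(-0.2588) + b·(0.9659) = 0.30814.
Apparent dip = arctan|0.30814| = 17.1° (true dip is 18.6°, so apparent ≤ true as expected).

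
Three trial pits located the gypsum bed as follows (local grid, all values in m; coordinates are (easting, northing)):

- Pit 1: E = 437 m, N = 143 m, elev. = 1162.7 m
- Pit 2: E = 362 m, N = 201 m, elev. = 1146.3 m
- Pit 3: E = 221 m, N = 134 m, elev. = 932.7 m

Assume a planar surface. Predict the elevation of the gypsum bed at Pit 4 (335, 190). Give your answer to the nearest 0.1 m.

1107.3 m

Let the plane be z = a·E + b·N + c.
Pit 2−Pit 1: −75a + 58b = −16.4;  Pit 3−Pit 1: −216a − 9b = −230.
Solving gives a = 1.02156, b = 1.03822.
Then c = 1162.7 − a·437 − b·143 = 567.81.
At (335, 190): z = 342.2 + 197.3 + 567.81 = 1107.3 m.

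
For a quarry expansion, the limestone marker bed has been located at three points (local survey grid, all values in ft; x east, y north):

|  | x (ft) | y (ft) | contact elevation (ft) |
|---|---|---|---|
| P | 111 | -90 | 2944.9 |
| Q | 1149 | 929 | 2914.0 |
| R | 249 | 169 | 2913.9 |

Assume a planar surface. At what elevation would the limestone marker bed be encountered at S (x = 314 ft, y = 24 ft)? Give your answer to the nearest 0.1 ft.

Let the plane be z = a·x + b·y + c.
Q−P: 1038a + 1019b = −30.9;  R−P: 138a + 259b = −31.
Solving gives a = 0.183949, b = −0.217702.
Then c = 2944.9 − a·111 − b·-90 = 2904.89.
At (314, 24): z = 57.8 − 5.2 + 2904.89 = 2957.4 ft.

2957.4 ft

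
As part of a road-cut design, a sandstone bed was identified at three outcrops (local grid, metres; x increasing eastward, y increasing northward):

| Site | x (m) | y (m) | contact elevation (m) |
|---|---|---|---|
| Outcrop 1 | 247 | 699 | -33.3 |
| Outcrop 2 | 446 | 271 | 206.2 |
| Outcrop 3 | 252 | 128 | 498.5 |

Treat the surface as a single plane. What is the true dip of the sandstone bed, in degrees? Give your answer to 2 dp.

Let the plane be z = a·x + b·y + c.
Outcrop 2−Outcrop 1: 199a − 428b = 239.5;  Outcrop 3−Outcrop 1: 5a − 571b = 531.8.
Solving gives a = −0.81493, b = −0.93848.
Gradient magnitude |∇z| = √(a² + b²) = √(0.66411 + 0.88075) = 1.24293.
True dip = arctan(1.24293) = 51.18°, dipping toward NE (azimuth ≈ 041°).

51.18°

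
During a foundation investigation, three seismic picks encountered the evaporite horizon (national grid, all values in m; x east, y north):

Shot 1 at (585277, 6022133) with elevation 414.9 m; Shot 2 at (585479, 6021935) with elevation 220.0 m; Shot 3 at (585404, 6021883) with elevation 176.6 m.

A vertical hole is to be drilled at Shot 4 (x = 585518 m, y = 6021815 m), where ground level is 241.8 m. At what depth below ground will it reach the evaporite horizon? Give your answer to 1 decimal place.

134.8 m

Two edge vectors: Shot 1→Shot 2 = (202, -198, -194.9), Shot 1→Shot 3 = (127, -250, -238.3).
Normal n = (Shot 1→Shot 2) × (Shot 1→Shot 3) = (-1541.6, 23384.3, -25354).
So ∂z/∂x = −n_x/n_z = −0.060803029 and ∂z/∂y = −n_y/n_z = 0.922312061.
Intercept c from Shot 1: 414.9 + 35586.61 − 5554285.90 = −5518284.39.
At (585518, 6021815): z_contact = −35601.27 + 5553992.60 − 5518284.39 = 106.95 m.
Depth below ground = 241.8 − 106.95 = 134.8 m.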